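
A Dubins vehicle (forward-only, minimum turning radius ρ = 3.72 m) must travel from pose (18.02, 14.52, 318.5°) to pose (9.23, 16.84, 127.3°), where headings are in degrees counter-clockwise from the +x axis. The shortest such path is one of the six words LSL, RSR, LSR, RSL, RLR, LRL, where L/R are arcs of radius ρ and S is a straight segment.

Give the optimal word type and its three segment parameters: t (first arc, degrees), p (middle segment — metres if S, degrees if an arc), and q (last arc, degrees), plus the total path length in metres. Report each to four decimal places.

Let ψ = atan2(Δy, Δx) = atan2(2.32, -8.79) = 165.2147° be the start→goal bearing.
Normalize: d = |goal − start| / ρ = 9.091012/3.72 = 2.443820, α = (θ_start − ψ) mod 360° = 153.2853° = 2.675333 rad, β = (θ_goal − ψ) mod 360° = 322.0853° = 5.621448 rad.
Common terms: sin α = 0.449549, cos α = -0.893256, sin β = -0.614488, cos β = 0.788926, cos(α−β) = -0.980955, d² = 5.972258. Work in radians in the unit-radius frame; every candidate has L = ρ·(t + p + q).
LSL: p² = 2 + d² − 2cos(α−β) + 2d(sin α − sin β) = 15.134799; p = √p² = 3.890347; φ = atan2(cos β − cos α, d + sin α − sin β) = 0.447152 rad; t = (φ − α) mod 2π = 4.055004 rad, q = (β − φ) mod 2π = 5.174297 rad → L = 3.72·(4.055004 + 3.890347 + 5.174297) = 3.72·13.119648 = 48.805090 m
RSR: p² = 2 + d² − 2cos(α−β) + 2d(sin β − sin α) = 4.733539; p = √p² = 2.175670; φ = atan2(cos α − cos β, d − sin α + sin β) = -0.883838 rad; t = (α − φ) mod 2π = 3.559171 rad, q = (φ − β) mod 2π = 6.061084 rad → L = 3.72·(3.559171 + 2.175670 + 6.061084) = 3.72·11.795925 = 43.880839 m
LSR: p² = d² − 2 + 2cos(α−β) + 2d(sin α + sin β) = 1.204184; p = √p² = 1.097353; φ = atan2(−cos α − cos β, d + sin α + sin β) − atan2(−2, p) = 1.114719 rad; t = (φ − α) mod 2π = 4.722572 rad, q = (φ − β) mod 2π = 1.776456 rad → L = 3.72·(4.722572 + 1.097353 + 1.776456) = 3.72·7.596381 = 28.258536 m
RSL: p² = d² − 2 + 2cos(α−β) − 2d(sin α + sin β) = 2.816512; p = √p² = 1.678247; φ = atan2(cos α + cos β, d − sin α − sin β) − atan2(2, p) = -0.912621 rad; t = (α − φ) mod 2π = 3.587954 rad, q = (β − φ) mod 2π = 0.250884 rad → L = 3.72·(3.587954 + 1.678247 + 0.250884) = 3.72·5.517085 = 20.523557 m
RLR: c = (6 − d² + 2cos(α−β) + 2d(sin α − sin β))/8 = 0.408308; p = 2π − arccos c = 5.132988 rad; φ = atan2(cos α − cos β, d − sin α + sin β) = -0.883838 rad; t = (α − φ + p/2) mod 2π = 6.125665 rad, q = (α − β − t + p) mod 2π = 2.344393 rad → L = 3.72·(6.125665 + 5.132988 + 2.344393) = 3.72·13.603046 = 50.603332 m
LRL: c = (6 − d² + 2cos(α−β) − 2d(sin α − sin β))/8 = -0.891850; p = 2π − arccos c = 3.610971 rad; φ = atan2(cos β − cos α, d + sin α − sin β) = 0.447152 rad; t = (φ − α + p/2) mod 2π = 5.860490 rad, q = (β − α − t + p) mod 2π = 0.696597 rad → L = 3.72·(5.860490 + 3.610971 + 0.696597) = 3.72·10.168057 = 37.825172 m
Shortest: RSL with L = 20.523557 m ≈ 20.5236 m
Convert RSL to answer units (arcs ×180/π): t = 3.587954·180/π = 205.5746°, p = ρ·p = 3.72·1.678247 = 6.2431 m, q = 0.250884·180/π = 14.3746°, L = 20.5236 m.

RSL: t = 205.5746°, p = 6.2431 m, q = 14.3746°, L = 20.5236 m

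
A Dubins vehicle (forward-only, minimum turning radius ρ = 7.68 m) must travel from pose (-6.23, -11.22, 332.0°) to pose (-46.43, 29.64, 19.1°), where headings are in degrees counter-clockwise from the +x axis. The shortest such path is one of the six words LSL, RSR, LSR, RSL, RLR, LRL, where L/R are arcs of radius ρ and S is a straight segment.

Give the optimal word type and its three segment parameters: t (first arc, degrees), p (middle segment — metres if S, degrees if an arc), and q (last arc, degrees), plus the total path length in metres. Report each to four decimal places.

LSR: t = 193.1707°, p = 46.7819 m, q = 146.0707°, L = 92.2543 m

Let ψ = atan2(Δy, Δx) = atan2(40.86, -40.20) = 134.5335° be the start→goal bearing.
Normalize: d = |goal − start| / ρ = 57.319976/7.68 = 7.463538, α = (θ_start − ψ) mod 360° = 197.4665° = 3.446441 rad, β = (θ_goal − ψ) mod 360° = 244.5665° = 4.268491 rad.
Common terms: sin α = -0.300148, cos α = -0.953893, sin β = -0.903084, cos β = -0.429463, cos(α−β) = 0.680721, d² = 55.704407. Work in radians in the unit-radius frame; every candidate has L = ρ·(t + p + q).
LSL: p² = 2 + d² − 2cos(α−β) + 2d(sin α − sin β) = 65.343041; p = √p² = 8.083504; φ = atan2(cos β − cos α, d + sin α − sin β) = 0.064922 rad; t = (φ − α) mod 2π = 2.901667 rad, q = (β − φ) mod 2π = 4.203569 rad → L = 7.68·(2.901667 + 8.083504 + 4.203569) = 7.68·15.188740 = 116.649520 m
RSR: p² = 2 + d² − 2cos(α−β) + 2d(sin β − sin α) = 47.342889; p = √p² = 6.880617; φ = atan2(cos α − cos β, d − sin α + sin β) = -0.076292 rad; t = (α − φ) mod 2π = 3.522733 rad, q = (φ − β) mod 2π = 1.938402 rad → L = 7.68·(3.522733 + 6.880617 + 1.938402) = 7.68·12.341752 = 94.784657 m
LSR: p² = d² − 2 + 2cos(α−β) + 2d(sin α + sin β) = 37.105105; p = √p² = 6.091396; φ = atan2(−cos α − cos β, d + sin α + sin β) − atan2(−2, p) = 0.534720 rad; t = (φ − α) mod 2π = 3.371465 rad, q = (φ − β) mod 2π = 2.549415 rad → L = 7.68·(3.371465 + 6.091396 + 2.549415) = 7.68·12.012276 = 92.254281 m
RSL: p² = d² − 2 + 2cos(α−β) − 2d(sin α + sin β) = 73.026592; p = √p² = 8.545560; φ = atan2(cos α + cos β, d − sin α − sin β) − atan2(2, p) = -0.388183 rad; t = (α − φ) mod 2π = 3.834623 rad, q = (β − φ) mod 2π = 4.656673 rad → L = 7.68·(3.834623 + 8.545560 + 4.656673) = 7.68·17.036856 = 130.843055 m
RLR: c = (6 − d² + 2cos(α−β) + 2d(sin α − sin β))/8 = -4.917861, |c| > 1 → infeasible
LRL: c = (6 − d² + 2cos(α−β) − 2d(sin α − sin β))/8 = -7.167880, |c| > 1 → infeasible
Shortest: LSR with L = 92.254281 m ≈ 92.2543 m
Convert LSR to answer units (arcs ×180/π): t = 3.371465·180/π = 193.1707°, p = ρ·p = 7.68·6.091396 = 46.7819 m, q = 2.549415·180/π = 146.0707°, L = 92.2543 m.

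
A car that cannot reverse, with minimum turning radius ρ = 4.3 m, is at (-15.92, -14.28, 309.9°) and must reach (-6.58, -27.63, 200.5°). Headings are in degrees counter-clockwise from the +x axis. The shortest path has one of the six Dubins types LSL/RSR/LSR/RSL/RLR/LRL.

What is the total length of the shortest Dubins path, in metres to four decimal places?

Let ψ = atan2(Δy, Δx) = atan2(-13.35, 9.34) = -55.0224° be the start→goal bearing.
Normalize: d = |goal − start| / ρ = 16.292885/4.3 = 3.789043, α = (θ_start − ψ) mod 360° = 4.9224° = 0.085912 rad, β = (θ_goal − ψ) mod 360° = 255.5224° = 4.459707 rad.
Common terms: sin α = 0.085806, cos α = 0.996312, sin β = -0.968245, cos β = -0.250002, cos(α−β) = -0.332161, d² = 14.356847. Work in radians in the unit-radius frame; every candidate has L = ρ·(t + p + q).
LSL: p² = 2 + d² − 2cos(α−β) + 2d(sin α − sin β) = 25.008863; p = √p² = 5.000886; φ = atan2(cos β − cos α, d + sin α − sin β) = -0.251873 rad; t = (φ − α) mod 2π = 5.945400 rad, q = (β − φ) mod 2π = 4.711580 rad → L = 4.3·(5.945400 + 5.000886 + 4.711580) = 4.3·15.657867 = 67.328826 m
RSR: p² = 2 + d² − 2cos(α−β) + 2d(sin β − sin α) = 9.033476; p = √p² = 3.005574; φ = atan2(cos α − cos β, d − sin α + sin β) = 0.427577 rad; t = (α − φ) mod 2π = 5.941520 rad, q = (φ − β) mod 2π = 2.251056 rad → L = 4.3·(5.941520 + 3.005574 + 2.251056) = 4.3·11.198150 = 48.152043 m
LSR: p² = d² − 2 + 2cos(α−β) + 2d(sin α + sin β) = 5.005324; p = √p² = 2.237258; φ = atan2(−cos α − cos β, d + sin α + sin β) − atan2(−2, p) = 0.478129 rad; t = (φ − α) mod 2π = 0.392217 rad, q = (φ − β) mod 2π = 2.301607 rad → L = 4.3·(0.392217 + 2.237258 + 2.301607) = 4.3·4.931083 = 21.203656 m
RSL: p² = d² − 2 + 2cos(α−β) − 2d(sin α + sin β) = 18.379725; p = √p² = 4.287158; φ = atan2(cos α + cos β, d − sin α − sin β) − atan2(2, p) = -0.278078 rad; t = (α − φ) mod 2π = 0.363990 rad, q = (β − φ) mod 2π = 4.737785 rad → L = 4.3·(0.363990 + 4.287158 + 4.737785) = 4.3·9.388933 = 40.372412 m
RLR: c = (6 − d² + 2cos(α−β) + 2d(sin α − sin β))/8 = -0.129184; p = 2π − arccos c = 4.582842 rad; φ = atan2(cos α − cos β, d − sin α + sin β) = 0.427577 rad; t = (α − φ + p/2) mod 2π = 1.949756 rad, q = (α − β − t + p) mod 2π = 4.542477 rad → L = 4.3·(1.949756 + 4.582842 + 4.542477) = 4.3·11.075075 = 47.622823 m
LRL: c = (6 − d² + 2cos(α−β) − 2d(sin α − sin β))/8 = -2.126108, |c| > 1 → infeasible
Shortest: LSR with L = 21.203656 m ≈ 21.2037 m

21.2037 m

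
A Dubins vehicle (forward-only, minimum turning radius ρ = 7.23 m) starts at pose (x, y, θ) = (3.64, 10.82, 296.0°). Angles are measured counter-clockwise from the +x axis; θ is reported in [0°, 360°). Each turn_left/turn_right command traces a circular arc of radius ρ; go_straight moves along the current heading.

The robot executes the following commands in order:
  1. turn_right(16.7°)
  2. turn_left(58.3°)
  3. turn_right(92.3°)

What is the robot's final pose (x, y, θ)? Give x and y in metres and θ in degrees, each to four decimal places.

set_pose: (x, y, θ) = (3.6400, 10.8200, 296.0000°), ρ = 7.23
turn_right(16.7°): centre at ρ to the right, rotate −16.7° → (4.2767, 8.8190, 279.3000°)
turn_left(58.3°): centre at ρ to the left, rotate +58.3° → (8.6565, 3.3029, 337.6000°)
turn_right(92.3°): centre at ρ to the right, rotate −92.3° → (12.4699, -6.4027, 245.3000°)

(12.4699, -6.4027, 245.3000°)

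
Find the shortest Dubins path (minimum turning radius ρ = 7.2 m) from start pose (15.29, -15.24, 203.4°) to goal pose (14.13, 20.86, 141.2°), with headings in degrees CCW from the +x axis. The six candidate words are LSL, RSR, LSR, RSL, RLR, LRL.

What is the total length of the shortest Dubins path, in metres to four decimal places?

Let ψ = atan2(Δy, Δx) = atan2(36.10, -1.16) = 91.8404° be the start→goal bearing.
Normalize: d = |goal − start| / ρ = 36.118632/7.2 = 5.016477, α = (θ_start − ψ) mod 360° = 111.5596° = 1.947081 rad, β = (θ_goal − ψ) mod 360° = 49.3596° = 0.861487 rad.
Common terms: sin α = 0.930036, cos α = -0.367468, sin β = 0.758812, cos β = 0.651310, cos(α−β) = 0.466387, d² = 25.165039. Work in radians in the unit-radius frame; every candidate has L = ρ·(t + p + q).
LSL: p² = 2 + d² − 2cos(α−β) + 2d(sin α − sin β) = 27.950152; p = √p² = 5.286790; φ = atan2(cos β − cos α, d + sin α − sin β) = 0.193916 rad; t = (φ − α) mod 2π = 4.530019 rad, q = (β − φ) mod 2π = 0.667571 rad → L = 7.2·(4.530019 + 5.286790 + 0.667571) = 7.2·10.484381 = 75.487542 m
RSR: p² = 2 + d² − 2cos(α−β) + 2d(sin β − sin α) = 24.514378; p = √p² = 4.951200; φ = atan2(cos α − cos β, d − sin α + sin β) = -0.207244 rad; t = (α − φ) mod 2π = 2.154326 rad, q = (φ − β) mod 2π = 5.214454 rad → L = 7.2·(2.154326 + 4.951200 + 5.214454) = 7.2·12.319980 = 88.703854 m
LSR: p² = d² − 2 + 2cos(α−β) + 2d(sin α + sin β) = 41.041943; p = √p² = 6.406399; φ = atan2(−cos α − cos β, d + sin α + sin β) − atan2(−2, p) = 0.260295 rad; t = (φ − α) mod 2π = 4.596399 rad, q = (φ − β) mod 2π = 5.681994 rad → L = 7.2·(4.596399 + 6.406399 + 5.681994) = 7.2·16.684791 = 120.130495 m
RSL: p² = d² − 2 + 2cos(α−β) − 2d(sin α + sin β) = 7.153680; p = √p² = 2.674636; φ = atan2(cos α + cos β, d − sin α − sin β) − atan2(2, p) = -0.556977 rad; t = (α − φ) mod 2π = 2.504058 rad, q = (β − φ) mod 2π = 1.418463 rad → L = 7.2·(2.504058 + 2.674636 + 1.418463) = 7.2·6.597158 = 47.499537 m
RLR: c = (6 − d² + 2cos(α−β) + 2d(sin α − sin β))/8 = -2.064297, |c| > 1 → infeasible
LRL: c = (6 − d² + 2cos(α−β) − 2d(sin α − sin β))/8 = -2.493769, |c| > 1 → infeasible
Shortest: RSL with L = 47.499537 m ≈ 47.4995 m

47.4995 m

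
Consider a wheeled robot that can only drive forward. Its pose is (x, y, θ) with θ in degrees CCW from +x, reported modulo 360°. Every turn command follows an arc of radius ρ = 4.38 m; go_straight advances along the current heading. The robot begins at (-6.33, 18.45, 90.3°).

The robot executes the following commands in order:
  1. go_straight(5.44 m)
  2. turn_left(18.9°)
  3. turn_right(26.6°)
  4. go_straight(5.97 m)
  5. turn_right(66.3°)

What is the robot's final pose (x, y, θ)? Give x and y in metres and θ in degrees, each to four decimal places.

(-2.9261, 36.8721, 16.3000°)

set_pose: (x, y, θ) = (-6.3300, 18.4500, 90.3000°), ρ = 4.38
go_straight(5.44): x += 5.44·cos θ, y += 5.44·sin θ → (-6.3585, 23.8899, 90.3000°)
turn_left(18.9°): centre at ρ to the left, rotate +18.9° → (-6.6021, 25.3074, 109.2000°)
turn_right(26.6°): centre at ρ to the right, rotate −26.6° → (-6.8092, 27.3120, 82.6000°)
go_straight(5.97): x += 5.97·cos θ, y += 5.97·sin θ → (-6.0403, 33.2323, 82.6000°)
turn_right(66.3°): centre at ρ to the right, rotate −66.3° → (-2.9261, 36.8721, 16.3000°)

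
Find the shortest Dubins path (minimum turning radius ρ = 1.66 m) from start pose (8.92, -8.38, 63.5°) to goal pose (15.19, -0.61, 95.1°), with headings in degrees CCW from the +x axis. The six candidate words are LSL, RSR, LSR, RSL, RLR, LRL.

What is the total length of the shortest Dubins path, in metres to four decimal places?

Let ψ = atan2(Δy, Δx) = atan2(7.77, 6.27) = 51.0982° be the start→goal bearing.
Normalize: d = |goal − start| / ρ = 9.984278/1.66 = 6.014625, α = (θ_start − ψ) mod 360° = 12.4018° = 0.216452 rad, β = (θ_goal − ψ) mod 360° = 44.0018° = 0.767976 rad.
Common terms: sin α = 0.214766, cos α = 0.976666, sin β = 0.694681, cos β = 0.719318, cos(α−β) = 0.851727, d² = 36.175715. Work in radians in the unit-radius frame; every candidate has L = ρ·(t + p + q).
LSL: p² = 2 + d² − 2cos(α−β) + 2d(sin α − sin β) = 30.699243; p = √p² = 5.540690; φ = atan2(cos β − cos α, d + sin α − sin β) = -0.046464 rad; t = (φ − α) mod 2π = 6.020270 rad, q = (β − φ) mod 2π = 0.814440 rad → L = 1.66·(6.020270 + 5.540690 + 0.814440) = 1.66·12.375399 = 20.543163 m
RSR: p² = 2 + d² − 2cos(α−β) + 2d(sin β − sin α) = 42.245279; p = √p² = 6.499637; φ = atan2(cos α − cos β, d − sin α + sin β) = 0.039604 rad; t = (α − φ) mod 2π = 0.176848 rad, q = (φ − β) mod 2π = 5.554814 rad → L = 1.66·(0.176848 + 6.499637 + 5.554814) = 1.66·12.231298 = 20.303955 m
LSR: p² = d² − 2 + 2cos(α−β) + 2d(sin α + sin β) = 46.819130; p = √p² = 6.842451; φ = atan2(−cos α − cos β, d + sin α + sin β) − atan2(−2, p) = 0.044160 rad; t = (φ − α) mod 2π = 6.110894 rad, q = (φ − β) mod 2π = 5.559370 rad → L = 1.66·(6.110894 + 6.842451 + 5.559370) = 1.66·18.512714 = 30.731105 m
RSL: p² = d² − 2 + 2cos(α−β) − 2d(sin α + sin β) = 24.939208; p = √p² = 4.993917; φ = atan2(cos α + cos β, d − sin α − sin β) − atan2(2, p) = -0.060188 rad; t = (α − φ) mod 2π = 0.276640 rad, q = (β − φ) mod 2π = 0.828165 rad → L = 1.66·(0.276640 + 4.993917 + 0.828165) = 1.66·6.098722 = 10.123879 m
RLR: c = (6 − d² + 2cos(α−β) + 2d(sin α − sin β))/8 = -4.280660, |c| > 1 → infeasible
LRL: c = (6 − d² + 2cos(α−β) − 2d(sin α − sin β))/8 = -2.837405, |c| > 1 → infeasible
Shortest: RSL with L = 10.123879 m ≈ 10.1239 m

10.1239 m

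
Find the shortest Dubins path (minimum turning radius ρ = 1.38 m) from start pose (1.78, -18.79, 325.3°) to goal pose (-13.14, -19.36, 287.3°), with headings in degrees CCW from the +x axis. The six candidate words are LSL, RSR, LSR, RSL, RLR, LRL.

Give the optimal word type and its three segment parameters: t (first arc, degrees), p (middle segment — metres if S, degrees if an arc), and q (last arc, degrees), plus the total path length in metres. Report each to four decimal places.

RSL: t = 162.0491°, p = 12.5540 m, q = 124.0491°, L = 19.4449 m

Let ψ = atan2(Δy, Δx) = atan2(-0.57, -14.92) = -177.8122° be the start→goal bearing.
Normalize: d = |goal − start| / ρ = 14.930884/1.38 = 10.819481, α = (θ_start − ψ) mod 360° = 143.1122° = 2.497778 rad, β = (θ_goal − ψ) mod 360° = 105.1122° = 1.834553 rad.
Common terms: sin α = 0.600251, cos α = -0.799812, sin β = 0.965417, cos β = -0.260709, cos(α−β) = 0.788011, d² = 117.061174. Work in radians in the unit-radius frame; every candidate has L = ρ·(t + p + q).
LSL: p² = 2 + d² − 2cos(α−β) + 2d(sin α − sin β) = 109.583323; p = √p² = 10.468205; φ = atan2(cos β − cos α, d + sin α − sin β) = 0.051522 rad; t = (φ − α) mod 2π = 3.836929 rad, q = (β − φ) mod 2π = 1.783031 rad → L = 1.38·(3.836929 + 10.468205 + 1.783031) = 1.38·16.088166 = 22.201668 m
RSR: p² = 2 + d² − 2cos(α−β) + 2d(sin β − sin α) = 125.386982; p = √p² = 11.197633; φ = atan2(cos α − cos β, d − sin α + sin β) = -0.048163 rad; t = (α − φ) mod 2π = 2.545941 rad, q = (φ − β) mod 2π = 4.400469 rad → L = 1.38·(2.545941 + 11.197633 + 4.400469) = 1.38·18.144043 = 25.038780 m
LSR: p² = d² − 2 + 2cos(α−β) + 2d(sin α + sin β) = 150.516627; p = √p² = 12.268522; φ = atan2(−cos α − cos β, d + sin α + sin β) − atan2(−2, p) = 0.247017 rad; t = (φ − α) mod 2π = 4.032425 rad, q = (φ − β) mod 2π = 4.695650 rad → L = 1.38·(4.032425 + 12.268522 + 4.695650) = 1.38·20.996596 = 28.975302 m
RSL: p² = d² − 2 + 2cos(α−β) − 2d(sin α + sin β) = 82.757765; p = √p² = 9.097129; φ = atan2(cos α + cos β, d − sin α − sin β) − atan2(2, p) = -0.330513 rad; t = (α − φ) mod 2π = 2.828291 rad, q = (β − φ) mod 2π = 2.165066 rad → L = 1.38·(2.828291 + 9.097129 + 2.165066) = 1.38·14.090486 = 19.444871 m
RLR: c = (6 − d² + 2cos(α−β) + 2d(sin α − sin β))/8 = -14.673373, |c| > 1 → infeasible
LRL: c = (6 − d² + 2cos(α−β) − 2d(sin α − sin β))/8 = -12.697915, |c| > 1 → infeasible
Shortest: RSL with L = 19.444871 m ≈ 19.4449 m
Convert RSL to answer units (arcs ×180/π): t = 2.828291·180/π = 162.0491°, p = ρ·p = 1.38·9.097129 = 12.5540 m, q = 2.165066·180/π = 124.0491°, L = 19.4449 m.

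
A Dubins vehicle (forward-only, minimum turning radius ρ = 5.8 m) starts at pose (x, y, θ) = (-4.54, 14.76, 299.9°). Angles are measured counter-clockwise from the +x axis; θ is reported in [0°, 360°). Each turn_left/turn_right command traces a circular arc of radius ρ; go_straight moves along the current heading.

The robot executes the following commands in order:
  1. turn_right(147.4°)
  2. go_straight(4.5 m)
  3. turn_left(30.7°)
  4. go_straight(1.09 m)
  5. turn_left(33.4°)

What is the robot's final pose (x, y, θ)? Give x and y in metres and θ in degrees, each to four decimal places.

(-23.4622, 8.2528, 216.6000°)

set_pose: (x, y, θ) = (-4.5400, 14.7600, 299.9000°), ρ = 5.8
turn_right(147.4°): centre at ρ to the right, rotate −147.4° → (-12.2461, 6.7241, 152.5000°)
go_straight(4.5): x += 4.5·cos θ, y += 4.5·sin θ → (-16.2377, 8.8020, 152.5000°)
turn_left(30.7°): centre at ρ to the left, rotate +30.7° → (-19.2396, 9.4483, 183.2000°)
go_straight(1.09): x += 1.09·cos θ, y += 1.09·sin θ → (-20.3279, 9.3874, 183.2000°)
turn_left(33.4°): centre at ρ to the left, rotate +33.4° → (-23.4622, 8.2528, 216.6000°)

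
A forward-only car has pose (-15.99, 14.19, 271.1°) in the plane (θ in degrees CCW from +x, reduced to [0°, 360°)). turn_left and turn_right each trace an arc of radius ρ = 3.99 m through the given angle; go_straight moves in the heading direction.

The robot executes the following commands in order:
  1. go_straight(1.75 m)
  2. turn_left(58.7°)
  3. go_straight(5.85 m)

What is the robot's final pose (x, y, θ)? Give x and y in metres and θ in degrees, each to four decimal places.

set_pose: (x, y, θ) = (-15.9900, 14.1900, 271.1000°), ρ = 3.99
go_straight(1.75): x += 1.75·cos θ, y += 1.75·sin θ → (-15.9564, 12.4403, 271.1000°)
turn_left(58.7°): centre at ρ to the left, rotate +58.7° → (-13.9742, 9.0685, 329.8000°)
go_straight(5.85): x += 5.85·cos θ, y += 5.85·sin θ → (-8.9182, 6.1258, 329.8000°)

(-8.9182, 6.1258, 329.8000°)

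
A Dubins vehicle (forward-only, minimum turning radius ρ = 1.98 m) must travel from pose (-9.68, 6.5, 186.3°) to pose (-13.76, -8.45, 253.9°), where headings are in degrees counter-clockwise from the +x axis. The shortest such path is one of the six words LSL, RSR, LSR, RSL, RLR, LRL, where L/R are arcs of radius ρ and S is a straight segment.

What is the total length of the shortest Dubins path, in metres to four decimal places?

Let ψ = atan2(Δy, Δx) = atan2(-14.95, -4.08) = -105.2648° be the start→goal bearing.
Normalize: d = |goal − start| / ρ = 15.496738/1.98 = 7.826636, α = (θ_start − ψ) mod 360° = 291.5648° = 5.088767 rad, β = (θ_goal − ψ) mod 360° = 359.1648° = 6.268609 rad.
Common terms: sin α = -0.930002, cos α = 0.367554, sin β = -0.014576, cos β = 0.999894, cos(α−β) = 0.381070, d² = 61.256224. Work in radians in the unit-radius frame; every candidate has L = ρ·(t + p + q).
LSL: p² = 2 + d² − 2cos(α−β) + 2d(sin α − sin β) = 48.164664; p = √p² = 6.940077; φ = atan2(cos β − cos α, d + sin α − sin β) = 0.091241 rad; t = (φ − α) mod 2π = 1.285660 rad, q = (β − φ) mod 2π = 6.177368 rad → L = 1.98·(1.285660 + 6.940077 + 6.177368) = 1.98·14.403105 = 28.518147 m
RSR: p² = 2 + d² − 2cos(α−β) + 2d(sin β − sin α) = 76.823502; p = √p² = 8.764902; φ = atan2(cos α − cos β, d − sin α + sin β) = -0.072207 rad; t = (α − φ) mod 2π = 5.160974 rad, q = (φ − β) mod 2π = 6.225554 rad → L = 1.98·(5.160974 + 8.764902 + 6.225554) = 1.98·20.151430 = 39.899831 m
LSR: p² = d² − 2 + 2cos(α−β) + 2d(sin α + sin β) = 45.232632; p = √p² = 6.725521; φ = atan2(−cos α − cos β, d + sin α + sin β) − atan2(−2, p) = 0.092904 rad; t = (φ − α) mod 2π = 1.287322 rad, q = (φ − β) mod 2π = 0.107480 rad → L = 1.98·(1.287322 + 6.725521 + 0.107480) = 1.98·8.120323 = 16.078240 m
RSL: p² = d² − 2 + 2cos(α−β) − 2d(sin α + sin β) = 74.804097; p = √p² = 8.648936; φ = atan2(cos α + cos β, d − sin α − sin β) − atan2(2, p) = -0.072591 rad; t = (α − φ) mod 2π = 5.161358 rad, q = (β − φ) mod 2π = 0.058015 rad → L = 1.98·(5.161358 + 8.648936 + 0.058015) = 1.98·13.868309 = 27.459252 m
RLR: c = (6 − d² + 2cos(α−β) + 2d(sin α − sin β))/8 = -8.602938, |c| > 1 → infeasible
LRL: c = (6 − d² + 2cos(α−β) − 2d(sin α − sin β))/8 = -5.020583, |c| > 1 → infeasible
Shortest: LSR with L = 16.078240 m ≈ 16.0782 m

16.0782 m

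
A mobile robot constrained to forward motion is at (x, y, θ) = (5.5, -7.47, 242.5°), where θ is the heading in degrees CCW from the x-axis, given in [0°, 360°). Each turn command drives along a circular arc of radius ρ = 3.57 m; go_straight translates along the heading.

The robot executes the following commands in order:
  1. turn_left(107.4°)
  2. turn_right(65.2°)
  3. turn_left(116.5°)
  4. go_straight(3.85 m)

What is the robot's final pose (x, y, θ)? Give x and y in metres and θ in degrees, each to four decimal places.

set_pose: (x, y, θ) = (5.5000, -7.4700, 242.5000°), ρ = 3.57
turn_left(107.4°): centre at ρ to the left, rotate +107.4° → (8.0406, -12.6331, 349.9000°)
turn_right(65.2°): centre at ρ to the right, rotate −65.2° → (10.8677, -15.2419, 284.7000°)
turn_left(116.5°): centre at ρ to the left, rotate +116.5° → (16.6723, -17.0221, 401.2000° ≡ 41.2000°)
go_straight(3.85): x += 3.85·cos θ, y += 3.85·sin θ → (19.5691, -14.4861, 41.2000°)

(19.5691, -14.4861, 41.2000°)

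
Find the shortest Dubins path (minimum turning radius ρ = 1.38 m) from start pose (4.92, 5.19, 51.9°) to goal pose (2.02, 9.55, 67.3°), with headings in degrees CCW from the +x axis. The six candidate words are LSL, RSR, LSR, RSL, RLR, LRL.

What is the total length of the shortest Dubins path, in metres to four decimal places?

Let ψ = atan2(Δy, Δx) = atan2(4.36, -2.90) = 123.6294° be the start→goal bearing.
Normalize: d = |goal − start| / ρ = 5.236373/1.38 = 3.794473, α = (θ_start − ψ) mod 360° = 288.2706° = 5.031272 rad, β = (θ_goal − ψ) mod 360° = 303.6706° = 5.300052 rad.
Common terms: sin α = -0.949586, cos α = 0.313506, sin β = -0.832238, cos β = 0.554418, cos(α−β) = 0.964095, d² = 14.398026. Work in radians in the unit-radius frame; every candidate has L = ρ·(t + p + q).
LSL: p² = 2 + d² − 2cos(α−β) + 2d(sin α − sin β) = 13.579288; p = √p² = 3.685009; φ = atan2(cos β − cos α, d + sin α − sin β) = 0.065423 rad; t = (φ − α) mod 2π = 1.317337 rad, q = (β − φ) mod 2π = 5.234629 rad → L = 1.38·(1.317337 + 3.685009 + 5.234629) = 1.38·10.236975 = 14.127025 m
RSR: p² = 2 + d² − 2cos(α−β) + 2d(sin β − sin α) = 15.360381; p = √p² = 3.919232; φ = atan2(cos α − cos β, d − sin α + sin β) = -0.061508 rad; t = (α − φ) mod 2π = 5.092780 rad, q = (φ − β) mod 2π = 0.921625 rad → L = 1.38·(5.092780 + 3.919232 + 0.921625) = 1.38·9.933637 = 13.708419 m
LSR: p² = d² − 2 + 2cos(α−β) + 2d(sin α + sin β) = 0.804044; p = √p² = 0.896685; φ = atan2(−cos α − cos β, d + sin α + sin β) − atan2(−2, p) = 0.742182 rad; t = (φ − α) mod 2π = 1.994096 rad, q = (φ − β) mod 2π = 1.725315 rad → L = 1.38·(1.994096 + 0.896685 + 1.725315) = 1.38·4.616096 = 6.370212 m
RSL: p² = d² − 2 + 2cos(α−β) − 2d(sin α + sin β) = 27.848389; p = √p² = 5.277157; φ = atan2(cos α + cos β, d − sin α − sin β) − atan2(2, p) = -0.207860 rad; t = (α − φ) mod 2π = 5.239131 rad, q = (β − φ) mod 2π = 5.507912 rad → L = 1.38·(5.239131 + 5.277157 + 5.507912) = 1.38·16.024200 = 22.113396 m
RLR: c = (6 − d² + 2cos(α−β) + 2d(sin α − sin β))/8 = -0.920048; p = 2π − arccos c = 3.544187 rad; φ = atan2(cos α − cos β, d − sin α + sin β) = -0.061508 rad; t = (α − φ + p/2) mod 2π = 0.581688 rad, q = (α − β − t + p) mod 2π = 2.693718 rad → L = 1.38·(0.581688 + 3.544187 + 2.693718) = 1.38·6.819593 = 9.411038 m
LRL: c = (6 − d² + 2cos(α−β) − 2d(sin α − sin β))/8 = -0.697411; p = 2π − arccos c = 3.940610 rad; φ = atan2(cos β − cos α, d + sin α − sin β) = 0.065423 rad; t = (φ − α + p/2) mod 2π = 3.287642 rad, q = (β − α − t + p) mod 2π = 0.921749 rad → L = 1.38·(3.287642 + 3.940610 + 0.921749) = 1.38·8.150001 = 11.247002 m
Shortest: LSR with L = 6.370212 m ≈ 6.3702 m

6.3702 m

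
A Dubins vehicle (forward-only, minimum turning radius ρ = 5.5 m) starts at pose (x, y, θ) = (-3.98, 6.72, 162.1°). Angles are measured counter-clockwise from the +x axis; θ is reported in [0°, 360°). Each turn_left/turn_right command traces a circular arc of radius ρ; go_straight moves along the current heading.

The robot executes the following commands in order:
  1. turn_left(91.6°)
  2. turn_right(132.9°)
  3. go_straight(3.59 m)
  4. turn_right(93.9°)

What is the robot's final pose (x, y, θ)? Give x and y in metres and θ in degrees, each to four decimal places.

set_pose: (x, y, θ) = (-3.9800, 6.7200, 162.1000°), ρ = 5.5
turn_left(91.6°): centre at ρ to the left, rotate +91.6° → (-10.9494, 3.0299, 253.7000°)
turn_right(132.9°): centre at ρ to the right, rotate −132.9° → (-20.9526, 1.7573, 120.8000°)
go_straight(3.59): x += 3.59·cos θ, y += 3.59·sin θ → (-22.7908, 4.8410, 120.8000°)
turn_right(93.9°): centre at ρ to the right, rotate −93.9° → (-20.5549, 12.5621, 26.9000°)

(-20.5549, 12.5621, 26.9000°)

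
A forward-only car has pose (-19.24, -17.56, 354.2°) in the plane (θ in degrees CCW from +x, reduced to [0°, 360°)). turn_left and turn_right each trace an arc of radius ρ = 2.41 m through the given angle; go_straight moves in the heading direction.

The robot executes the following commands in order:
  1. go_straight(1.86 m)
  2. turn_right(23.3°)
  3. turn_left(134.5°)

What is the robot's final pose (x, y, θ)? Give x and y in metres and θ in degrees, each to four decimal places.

set_pose: (x, y, θ) = (-19.2400, -17.5600, 354.2000°), ρ = 2.41
go_straight(1.86): x += 1.86·cos θ, y += 1.86·sin θ → (-17.3895, -17.7480, 354.2000°)
turn_right(23.3°): centre at ρ to the right, rotate −23.3° → (-16.4610, -18.0398, 330.9000°)
turn_left(134.5°): centre at ρ to the left, rotate +134.5° → (-12.9655, -15.2941, 465.4000° ≡ 105.4000°)

(-12.9655, -15.2941, 105.4000°)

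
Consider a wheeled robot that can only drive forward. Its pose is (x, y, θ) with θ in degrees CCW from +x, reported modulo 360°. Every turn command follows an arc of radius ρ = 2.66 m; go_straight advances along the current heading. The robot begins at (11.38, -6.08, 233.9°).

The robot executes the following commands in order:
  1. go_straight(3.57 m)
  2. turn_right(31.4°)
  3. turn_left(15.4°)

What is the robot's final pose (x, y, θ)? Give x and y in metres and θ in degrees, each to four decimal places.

set_pose: (x, y, θ) = (11.3800, -6.0800, 233.9000°), ρ = 2.66
go_straight(3.57): x += 3.57·cos θ, y += 3.57·sin θ → (9.2766, -8.9645, 233.9000°)
turn_right(31.4°): centre at ρ to the right, rotate −31.4° → (8.1453, -9.8548, 202.5000°)
turn_left(15.4°): centre at ρ to the left, rotate +15.4° → (7.5292, -10.2133, 217.9000°)

(7.5292, -10.2133, 217.9000°)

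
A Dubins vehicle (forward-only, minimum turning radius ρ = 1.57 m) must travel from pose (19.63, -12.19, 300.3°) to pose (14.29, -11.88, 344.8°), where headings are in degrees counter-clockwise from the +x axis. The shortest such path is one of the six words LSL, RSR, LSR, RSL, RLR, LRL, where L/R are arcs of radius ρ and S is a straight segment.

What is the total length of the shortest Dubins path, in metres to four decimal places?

13.0607 m

Let ψ = atan2(Δy, Δx) = atan2(0.31, -5.34) = 176.6776° be the start→goal bearing.
Normalize: d = |goal − start| / ρ = 5.348991/1.57 = 3.407000, α = (θ_start − ψ) mod 360° = 123.6224° = 2.157618 rad, β = (θ_goal − ψ) mod 360° = 168.1224° = 2.934290 rad.
Common terms: sin α = 0.832705, cos α = -0.553718, sin β = 0.205821, cos β = -0.978590, cos(α−β) = 0.713250, d² = 11.607651. Work in radians in the unit-radius frame; every candidate has L = ρ·(t + p + q).
LSL: p² = 2 + d² − 2cos(α−β) + 2d(sin α − sin β) = 16.452735; p = √p² = 4.056197; φ = atan2(cos β − cos α, d + sin α − sin β) = -0.104939 rad; t = (φ − α) mod 2π = 4.020628 rad, q = (β − φ) mod 2π = 3.039229 rad → L = 1.57·(4.020628 + 4.056197 + 3.039229) = 1.57·11.116054 = 17.452205 m
RSR: p² = 2 + d² − 2cos(α−β) + 2d(sin β − sin α) = 7.909566; p = √p² = 2.812395; φ = atan2(cos α − cos β, d − sin α + sin β) = 0.151652 rad; t = (α − φ) mod 2π = 2.005967 rad, q = (φ − β) mod 2π = 3.500547 rad → L = 1.57·(2.005967 + 2.812395 + 3.500547) = 1.57·8.318909 = 13.060687 m
LSR: p² = d² − 2 + 2cos(α−β) + 2d(sin α + sin β) = 18.110667; p = √p² = 4.255663; φ = atan2(−cos α − cos β, d + sin α + sin β) − atan2(−2, p) = 0.771262 rad; t = (φ − α) mod 2π = 4.896829 rad, q = (φ − β) mod 2π = 4.120157 rad → L = 1.57·(4.896829 + 4.255663 + 4.120157) = 1.57·13.272649 = 20.838059 m
RSL: p² = d² − 2 + 2cos(α−β) − 2d(sin α + sin β) = 3.957638; p = √p² = 1.989381; φ = atan2(cos α + cos β, d − sin α − sin β) − atan2(2, p) = -1.362295 rad; t = (α − φ) mod 2π = 3.519913 rad, q = (β − φ) mod 2π = 4.296585 rad → L = 1.57·(3.519913 + 1.989381 + 4.296585) = 1.57·9.805879 = 15.395230 m
RLR: c = (6 − d² + 2cos(α−β) + 2d(sin α − sin β))/8 = 0.011304; p = 2π − arccos c = 4.723693 rad; φ = atan2(cos α − cos β, d − sin α + sin β) = 0.151652 rad; t = (α − φ + p/2) mod 2π = 4.367813 rad, q = (α − β − t + p) mod 2π = 5.862394 rad → L = 1.57·(4.367813 + 4.723693 + 5.862394) = 1.57·14.953901 = 23.477624 m
LRL: c = (6 − d² + 2cos(α−β) − 2d(sin α − sin β))/8 = -1.056592, |c| > 1 → infeasible
Shortest: RSR with L = 13.060687 m ≈ 13.0607 m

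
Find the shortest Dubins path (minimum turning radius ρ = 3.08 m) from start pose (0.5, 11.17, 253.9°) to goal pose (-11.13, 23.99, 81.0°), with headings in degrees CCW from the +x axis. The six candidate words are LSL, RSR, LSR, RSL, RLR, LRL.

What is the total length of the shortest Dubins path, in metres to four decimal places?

22.0837 m

Let ψ = atan2(Δy, Δx) = atan2(12.82, -11.63) = 132.2136° be the start→goal bearing.
Normalize: d = |goal − start| / ρ = 17.309226/3.08 = 5.619879, α = (θ_start − ψ) mod 360° = 121.6864° = 2.123829 rad, β = (θ_goal − ψ) mod 360° = 308.7864° = 5.389340 rad.
Common terms: sin α = 0.850936, cos α = -0.525270, sin β = -0.779486, cos β = 0.626419, cos(α−β) = -0.992332, d² = 31.583035. Work in radians in the unit-radius frame; every candidate has L = ρ·(t + p + q).
LSL: p² = 2 + d² − 2cos(α−β) + 2d(sin α − sin β) = 53.893244; p = √p² = 7.341202; φ = atan2(cos β − cos α, d + sin α − sin β) = 0.157531 rad; t = (φ − α) mod 2π = 4.316887 rad, q = (β − φ) mod 2π = 5.231809 rad → L = 3.08·(4.316887 + 7.341202 + 5.231809) = 3.08·16.889898 = 52.020886 m
RSR: p² = 2 + d² − 2cos(α−β) + 2d(sin β − sin α) = 17.242153; p = √p² = 4.152367; φ = atan2(cos α − cos β, d − sin α + sin β) = -0.281042 rad; t = (α − φ) mod 2π = 2.404871 rad, q = (φ − β) mod 2π = 0.612803 rad → L = 3.08·(2.404871 + 4.152367 + 0.612803) = 3.08·7.170041 = 22.083727 m
LSR: p² = d² − 2 + 2cos(α−β) + 2d(sin α + sin β) = 28.401442; p = √p² = 5.329300; φ = atan2(−cos α − cos β, d + sin α + sin β) − atan2(−2, p) = 0.341249 rad; t = (φ − α) mod 2π = 4.500605 rad, q = (φ − β) mod 2π = 1.235094 rad → L = 3.08·(4.500605 + 5.329300 + 1.235094) = 3.08·11.065000 = 34.080200 m
RSL: p² = d² − 2 + 2cos(α−β) − 2d(sin α + sin β) = 26.795299; p = √p² = 5.176418; φ = atan2(cos α + cos β, d − sin α − sin β) − atan2(2, p) = -0.350471 rad; t = (α − φ) mod 2π = 2.474300 rad, q = (β − φ) mod 2π = 5.739811 rad → L = 3.08·(2.474300 + 5.176418 + 5.739811) = 3.08·13.390529 = 41.242828 m
RLR: c = (6 − d² + 2cos(α−β) + 2d(sin α − sin β))/8 = -1.155269, |c| > 1 → infeasible
LRL: c = (6 − d² + 2cos(α−β) − 2d(sin α − sin β))/8 = -5.736656, |c| > 1 → infeasible
Shortest: RSR with L = 22.083727 m ≈ 22.0837 m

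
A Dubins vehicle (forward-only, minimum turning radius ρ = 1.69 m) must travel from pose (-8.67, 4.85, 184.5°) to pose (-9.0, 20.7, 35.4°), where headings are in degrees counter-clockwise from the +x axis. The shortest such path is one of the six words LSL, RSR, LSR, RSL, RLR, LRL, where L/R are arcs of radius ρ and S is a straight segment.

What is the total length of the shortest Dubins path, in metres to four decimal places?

17.2094 m

Let ψ = atan2(Δy, Δx) = atan2(15.85, -0.33) = 91.1927° be the start→goal bearing.
Normalize: d = |goal − start| / ρ = 15.853435/1.69 = 9.380731, α = (θ_start − ψ) mod 360° = 93.3073° = 1.628519 rad, β = (θ_goal − ψ) mod 360° = 304.2073° = 5.309418 rad.
Common terms: sin α = 0.998335, cos α = -0.057691, sin β = -0.827009, cos β = 0.562188, cos(α−β) = -0.858065, d² = 87.998109. Work in radians in the unit-radius frame; every candidate has L = ρ·(t + p + q).
LSL: p² = 2 + d² − 2cos(α−β) + 2d(sin α − sin β) = 125.960357; p = √p² = 11.223206; φ = atan2(cos β − cos α, d + sin α − sin β) = 0.055260 rad; t = (φ − α) mod 2π = 4.709926 rad, q = (β − φ) mod 2π = 5.254158 rad → L = 1.69·(4.709926 + 11.223206 + 5.254158) = 1.69·21.187291 = 35.806522 m
RSR: p² = 2 + d² − 2cos(α−β) + 2d(sin β − sin α) = 57.468121; p = √p² = 7.580773; φ = atan2(cos α − cos β, d − sin α + sin β) = -0.081861 rad; t = (α − φ) mod 2π = 1.710380 rad, q = (φ − β) mod 2π = 0.891906 rad → L = 1.69·(1.710380 + 7.580773 + 0.891906) = 1.69·10.183059 = 17.209370 m
LSR: p² = d² − 2 + 2cos(α−β) + 2d(sin α + sin β) = 87.496291; p = √p² = 9.353945; φ = atan2(−cos α − cos β, d + sin α + sin β) − atan2(−2, p) = 0.157875 rad; t = (φ − α) mod 2π = 4.812542 rad, q = (φ − β) mod 2π = 1.131642 rad → L = 1.69·(4.812542 + 9.353945 + 1.131642) = 1.69·15.298129 = 25.853838 m
RSL: p² = d² − 2 + 2cos(α−β) − 2d(sin α + sin β) = 81.067668; p = √p² = 9.003759; φ = atan2(cos α + cos β, d − sin α − sin β) − atan2(2, p) = -0.163855 rad; t = (α − φ) mod 2π = 1.792374 rad, q = (β − φ) mod 2π = 5.473273 rad → L = 1.69·(1.792374 + 9.003759 + 5.473273) = 1.69·16.269405 = 27.495294 m
RLR: c = (6 − d² + 2cos(α−β) + 2d(sin α − sin β))/8 = -6.183515, |c| > 1 → infeasible
LRL: c = (6 − d² + 2cos(α−β) − 2d(sin α − sin β))/8 = -14.745045, |c| > 1 → infeasible
Shortest: RSR with L = 17.209370 m ≈ 17.2094 m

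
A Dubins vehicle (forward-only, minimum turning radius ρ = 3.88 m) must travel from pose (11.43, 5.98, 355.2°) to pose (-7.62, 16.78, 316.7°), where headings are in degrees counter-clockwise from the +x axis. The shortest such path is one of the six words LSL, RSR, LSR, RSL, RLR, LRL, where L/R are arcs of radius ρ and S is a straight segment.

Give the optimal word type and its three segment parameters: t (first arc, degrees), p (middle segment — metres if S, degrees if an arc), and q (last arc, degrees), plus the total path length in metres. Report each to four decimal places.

Let ψ = atan2(Δy, Δx) = atan2(10.80, -19.05) = 150.4498° be the start→goal bearing.
Normalize: d = |goal − start| / ρ = 21.898459/3.88 = 5.643933, α = (θ_start − ψ) mod 360° = 204.7502° = 3.573565 rad, β = (θ_goal − ψ) mod 360° = 166.2502° = 2.901613 rad.
Common terms: sin α = -0.418662, cos α = -0.908142, sin β = 0.237683, cos β = -0.971343, cos(α−β) = 0.782608, d² = 31.853976. Work in radians in the unit-radius frame; every candidate has L = ρ·(t + p + q).
LSL: p² = 2 + d² − 2cos(α−β) + 2d(sin α − sin β) = 24.880021; p = √p² = 4.987988; φ = atan2(cos β − cos α, d + sin α − sin β) = -0.012671 rad; t = (φ − α) mod 2π = 2.696950 rad, q = (β − φ) mod 2π = 2.914284 rad → L = 3.88·(2.696950 + 4.987988 + 2.914284) = 3.88·10.599221 = 41.124978 m
RSR: p² = 2 + d² − 2cos(α−β) + 2d(sin β − sin α) = 39.697499; p = √p² = 6.300595; φ = atan2(cos α − cos β, d − sin α + sin β) = 0.010031 rad; t = (α − φ) mod 2π = 3.563533 rad, q = (φ − β) mod 2π = 3.391604 rad → L = 3.88·(3.563533 + 6.300595 + 3.391604) = 3.88·13.255732 = 51.432241 m
LSR: p² = d² − 2 + 2cos(α−β) + 2d(sin α + sin β) = 29.376323; p = √p² = 5.419993; φ = atan2(−cos α − cos β, d + sin α + sin β) − atan2(−2, p) = 0.684861 rad; t = (φ − α) mod 2π = 3.394482 rad, q = (φ − β) mod 2π = 4.066433 rad → L = 3.88·(3.394482 + 5.419993 + 4.066433) = 3.88·12.880908 = 49.977923 m
RSL: p² = d² − 2 + 2cos(α−β) − 2d(sin α + sin β) = 33.462062; p = √p² = 5.784640; φ = atan2(cos α + cos β, d − sin α − sin β) − atan2(2, p) = -0.644994 rad; t = (α − φ) mod 2π = 4.218559 rad, q = (β − φ) mod 2π = 3.546607 rad → L = 3.88·(4.218559 + 5.784640 + 3.546607) = 3.88·13.549806 = 52.573248 m
RLR: c = (6 − d² + 2cos(α−β) + 2d(sin α − sin β))/8 = -3.962187, |c| > 1 → infeasible
LRL: c = (6 − d² + 2cos(α−β) − 2d(sin α − sin β))/8 = -2.110003, |c| > 1 → infeasible
Shortest: LSL with L = 41.124978 m ≈ 41.1250 m
Convert LSL to answer units (arcs ×180/π): t = 2.696950·180/π = 154.5238°, p = ρ·p = 3.88·4.987988 = 19.3534 m, q = 2.914284·180/π = 166.9762°, L = 41.1250 m.

LSL: t = 154.5238°, p = 19.3534 m, q = 166.9762°, L = 41.1250 m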